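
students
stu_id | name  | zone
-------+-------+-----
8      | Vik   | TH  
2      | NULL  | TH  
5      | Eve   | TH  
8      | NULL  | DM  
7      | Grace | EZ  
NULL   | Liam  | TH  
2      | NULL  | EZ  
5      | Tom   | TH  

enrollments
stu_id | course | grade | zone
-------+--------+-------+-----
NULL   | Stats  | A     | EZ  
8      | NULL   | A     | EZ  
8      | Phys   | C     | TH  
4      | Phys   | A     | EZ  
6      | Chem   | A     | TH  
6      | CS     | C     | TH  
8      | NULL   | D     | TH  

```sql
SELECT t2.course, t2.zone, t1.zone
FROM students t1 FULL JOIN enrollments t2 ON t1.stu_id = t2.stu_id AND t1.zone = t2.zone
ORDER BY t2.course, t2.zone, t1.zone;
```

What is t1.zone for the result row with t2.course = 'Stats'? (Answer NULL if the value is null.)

NULL

FULL OUTER JOIN keeps every row from both sides; unmatched rows get NULL for the other side's columns.
Matching on t1.stu_id = t2.stu_id AND t1.zone = t2.zone. A NULL in a compared column never satisfies the condition.
- t1[0] stu_id=8, zone=TH → 2 match(es) in t2 → 2 row(s).
- t1[1] stu_id=2, zone=TH → no match; kept with NULLs on the t2 side.
- t1[2] stu_id=5, zone=TH → no match; kept with NULLs on the t2 side.
- t1[3] stu_id=8, zone=DM → no match; kept with NULLs on the t2 side.
- t1[4] stu_id=7, zone=EZ → no match; kept with NULLs on the t2 side.
- t1[5] stu_id=NULL, zone=TH → no match; kept with NULLs on the t2 side.
- t1[6] stu_id=2, zone=EZ → no match; kept with NULLs on the t2 side.
- t1[7] stu_id=5, zone=TH → no match; kept with NULLs on the t2 side.
- plus 5 unmatched t2 row(s), each kept with NULL t1 columns.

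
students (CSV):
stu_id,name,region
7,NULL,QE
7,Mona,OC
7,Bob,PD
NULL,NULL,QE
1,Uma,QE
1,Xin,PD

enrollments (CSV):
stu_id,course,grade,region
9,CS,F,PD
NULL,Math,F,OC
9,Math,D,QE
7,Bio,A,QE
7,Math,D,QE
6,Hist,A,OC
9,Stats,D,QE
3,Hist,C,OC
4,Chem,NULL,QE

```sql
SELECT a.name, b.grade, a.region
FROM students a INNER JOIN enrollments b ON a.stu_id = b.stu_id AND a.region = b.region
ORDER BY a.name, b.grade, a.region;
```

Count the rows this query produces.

2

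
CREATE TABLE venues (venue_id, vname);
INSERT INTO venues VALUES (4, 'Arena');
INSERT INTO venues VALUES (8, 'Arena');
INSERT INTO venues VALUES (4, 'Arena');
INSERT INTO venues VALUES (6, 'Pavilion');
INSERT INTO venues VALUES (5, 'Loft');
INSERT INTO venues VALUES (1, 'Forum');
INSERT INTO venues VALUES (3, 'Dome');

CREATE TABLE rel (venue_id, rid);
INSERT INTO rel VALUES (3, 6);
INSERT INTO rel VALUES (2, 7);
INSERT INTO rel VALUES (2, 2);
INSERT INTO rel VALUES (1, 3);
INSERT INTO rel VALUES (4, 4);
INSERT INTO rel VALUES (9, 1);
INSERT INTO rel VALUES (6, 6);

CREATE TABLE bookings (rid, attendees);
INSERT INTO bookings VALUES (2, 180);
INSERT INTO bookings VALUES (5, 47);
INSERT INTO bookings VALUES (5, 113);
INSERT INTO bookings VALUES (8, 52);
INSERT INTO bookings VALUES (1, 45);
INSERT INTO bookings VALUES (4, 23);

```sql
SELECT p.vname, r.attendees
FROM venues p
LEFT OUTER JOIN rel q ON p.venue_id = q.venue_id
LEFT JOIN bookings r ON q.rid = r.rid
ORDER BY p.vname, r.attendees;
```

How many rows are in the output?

7

Step 1 — p LEFT JOIN q on venue_id → 7 row(s).
Then LEFT JOIN `bookings r` on rid: each of those 7 rows is kept; rows whose q.rid has no match in r get NULL for r's columns.
Result: 7 row(s).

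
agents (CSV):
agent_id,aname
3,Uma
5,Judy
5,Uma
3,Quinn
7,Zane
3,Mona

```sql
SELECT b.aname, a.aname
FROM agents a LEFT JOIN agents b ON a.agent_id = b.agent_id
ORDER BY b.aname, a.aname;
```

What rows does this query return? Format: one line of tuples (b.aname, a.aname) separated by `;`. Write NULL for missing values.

(Judy, Judy); (Judy, Uma); (Mona, Mona); (Mona, Quinn); (Mona, Uma); (Quinn, Mona); (Quinn, Quinn); (Quinn, Uma); (Uma, Judy); (Uma, Mona); (Uma, Quinn); (Uma, Uma); (Uma, Uma); (Zane, Zane)

LEFT JOIN keeps every row from `agents a`; unmatched rows get NULL for `agents b`'s columns.
Matching on a.agent_id = b.agent_id.
Matched pairs: 14; unmatched a rows kept: 0.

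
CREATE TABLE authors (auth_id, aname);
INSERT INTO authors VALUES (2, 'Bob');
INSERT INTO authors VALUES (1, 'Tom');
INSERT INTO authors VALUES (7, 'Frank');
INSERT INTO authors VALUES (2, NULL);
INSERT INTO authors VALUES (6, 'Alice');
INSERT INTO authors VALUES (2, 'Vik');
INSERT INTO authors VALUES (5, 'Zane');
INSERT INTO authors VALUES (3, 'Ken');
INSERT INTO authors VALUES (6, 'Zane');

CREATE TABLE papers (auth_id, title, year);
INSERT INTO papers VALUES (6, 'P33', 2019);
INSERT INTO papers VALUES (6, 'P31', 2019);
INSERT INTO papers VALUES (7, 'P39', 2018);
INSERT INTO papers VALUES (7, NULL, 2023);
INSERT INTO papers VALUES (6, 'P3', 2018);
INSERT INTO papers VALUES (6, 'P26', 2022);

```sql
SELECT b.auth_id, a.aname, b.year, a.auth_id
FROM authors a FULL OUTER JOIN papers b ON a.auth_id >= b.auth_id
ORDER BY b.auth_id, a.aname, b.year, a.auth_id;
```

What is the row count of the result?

FULL OUTER JOIN keeps every row from both sides; unmatched rows get NULL for the other side's columns.
Matching on a.auth_id >= b.auth_id.
- a (auth_id=2) has no partner → padded with NULL.
- a (auth_id=1) has no partner → padded with NULL.
- a (auth_id=7) pairs with 6 row(s) of b.
- a (auth_id=2) has no partner → padded with NULL.
- a (auth_id=6) pairs with 4 row(s) of b.
- a (auth_id=2) has no partner → padded with NULL.
- a (auth_id=5) has no partner → padded with NULL.
- a (auth_id=3) has no partner → padded with NULL.
- a (auth_id=6) pairs with 4 row(s) of b.
Total: 14 matched + 6 padded = 20 rows.

20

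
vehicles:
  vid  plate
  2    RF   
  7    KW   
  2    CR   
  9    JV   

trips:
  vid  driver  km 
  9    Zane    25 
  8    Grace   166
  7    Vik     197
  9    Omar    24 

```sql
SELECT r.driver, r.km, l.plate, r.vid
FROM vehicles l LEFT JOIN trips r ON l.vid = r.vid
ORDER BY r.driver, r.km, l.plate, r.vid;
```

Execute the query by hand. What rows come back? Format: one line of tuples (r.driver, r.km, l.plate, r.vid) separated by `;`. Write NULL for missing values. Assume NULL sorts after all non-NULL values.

(Omar, 24, JV, 9); (Vik, 197, KW, 7); (Zane, 25, JV, 9); (NULL, NULL, CR, NULL); (NULL, NULL, RF, NULL)

LEFT JOIN keeps every row from `vehicles`; unmatched rows get NULL for `trips`'s columns.
Matching on l.vid = r.vid.
Matched pairs: 3; unmatched l rows kept: 2.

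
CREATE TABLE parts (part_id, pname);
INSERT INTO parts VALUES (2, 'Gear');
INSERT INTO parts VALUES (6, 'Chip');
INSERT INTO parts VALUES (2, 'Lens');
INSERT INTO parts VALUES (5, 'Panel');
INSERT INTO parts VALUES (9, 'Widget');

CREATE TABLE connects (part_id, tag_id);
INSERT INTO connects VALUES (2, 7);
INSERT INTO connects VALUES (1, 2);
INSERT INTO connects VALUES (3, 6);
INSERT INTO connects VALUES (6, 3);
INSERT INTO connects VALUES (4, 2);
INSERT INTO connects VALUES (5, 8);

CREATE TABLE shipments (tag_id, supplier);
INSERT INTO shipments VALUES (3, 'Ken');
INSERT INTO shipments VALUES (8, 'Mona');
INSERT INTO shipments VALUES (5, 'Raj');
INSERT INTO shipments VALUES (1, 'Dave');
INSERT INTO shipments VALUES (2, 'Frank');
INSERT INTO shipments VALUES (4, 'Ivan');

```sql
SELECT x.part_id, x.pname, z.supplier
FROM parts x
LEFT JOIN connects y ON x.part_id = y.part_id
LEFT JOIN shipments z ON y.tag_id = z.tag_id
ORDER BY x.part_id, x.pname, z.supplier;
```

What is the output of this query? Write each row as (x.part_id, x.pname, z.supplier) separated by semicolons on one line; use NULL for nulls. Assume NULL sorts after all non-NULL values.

(2, Gear, NULL); (2, Lens, NULL); (5, Panel, Mona); (6, Chip, Ken); (9, Widget, NULL)

Joins associate left-to-right: parts LEFT JOIN connects on part_id gives 5 intermediate row(s).
Then LEFT JOIN `shipments z` on tag_id: each of those 5 rows is kept; rows whose y.tag_id has no match in z get NULL for z's columns.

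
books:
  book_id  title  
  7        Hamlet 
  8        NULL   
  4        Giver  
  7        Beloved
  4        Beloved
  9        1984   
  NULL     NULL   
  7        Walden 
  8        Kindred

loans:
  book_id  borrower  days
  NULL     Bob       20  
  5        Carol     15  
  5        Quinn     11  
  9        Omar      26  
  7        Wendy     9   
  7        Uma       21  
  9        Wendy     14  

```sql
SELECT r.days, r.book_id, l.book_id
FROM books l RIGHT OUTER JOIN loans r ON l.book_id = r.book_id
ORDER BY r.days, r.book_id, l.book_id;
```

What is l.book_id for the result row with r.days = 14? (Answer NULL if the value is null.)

9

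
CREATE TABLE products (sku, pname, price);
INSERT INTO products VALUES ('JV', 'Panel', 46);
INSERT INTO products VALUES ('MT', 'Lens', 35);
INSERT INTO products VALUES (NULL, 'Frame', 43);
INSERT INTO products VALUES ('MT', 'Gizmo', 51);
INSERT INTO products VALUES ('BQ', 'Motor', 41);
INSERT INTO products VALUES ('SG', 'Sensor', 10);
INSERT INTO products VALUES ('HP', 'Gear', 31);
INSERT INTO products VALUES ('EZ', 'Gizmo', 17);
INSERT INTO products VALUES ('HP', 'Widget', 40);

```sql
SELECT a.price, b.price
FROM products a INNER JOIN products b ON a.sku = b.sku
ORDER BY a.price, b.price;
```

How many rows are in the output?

12

INNER JOIN keeps only pairs where the ON condition holds.
Matching on a.sku = b.sku. A NULL in a compared column never satisfies the condition.
Matched pairs: 12.
Total: 12 rows.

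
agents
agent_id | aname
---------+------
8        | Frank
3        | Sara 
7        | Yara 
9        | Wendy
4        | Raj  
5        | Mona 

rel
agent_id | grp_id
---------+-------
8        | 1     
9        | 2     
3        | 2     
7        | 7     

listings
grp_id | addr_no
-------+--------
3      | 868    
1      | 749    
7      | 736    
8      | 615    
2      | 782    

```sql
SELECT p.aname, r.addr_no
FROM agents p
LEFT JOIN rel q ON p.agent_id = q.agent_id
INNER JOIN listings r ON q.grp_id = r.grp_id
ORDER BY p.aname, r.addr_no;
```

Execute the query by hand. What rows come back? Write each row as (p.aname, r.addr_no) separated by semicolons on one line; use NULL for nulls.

(Frank, 749); (Sara, 782); (Wendy, 782); (Yara, 736)

Joins associate left-to-right: agents LEFT JOIN rel on agent_id gives 6 intermediate row(s).
Then INNER JOIN `listings r` on grp_id: keep only rows whose q.grp_id appears in r.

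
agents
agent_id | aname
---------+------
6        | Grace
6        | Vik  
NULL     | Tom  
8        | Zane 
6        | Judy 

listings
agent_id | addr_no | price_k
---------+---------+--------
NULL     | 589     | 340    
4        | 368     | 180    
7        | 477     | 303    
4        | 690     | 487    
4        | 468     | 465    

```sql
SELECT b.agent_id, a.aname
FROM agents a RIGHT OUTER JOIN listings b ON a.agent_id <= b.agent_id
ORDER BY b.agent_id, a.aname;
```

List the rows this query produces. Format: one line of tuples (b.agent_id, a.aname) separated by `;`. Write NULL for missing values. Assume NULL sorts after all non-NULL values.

(4, NULL); (4, NULL); (4, NULL); (7, Grace); (7, Judy); (7, Vik); (NULL, NULL)

RIGHT JOIN keeps every row from `listings`; unmatched rows get NULL for `agents`'s columns.
Matching on a.agent_id <= b.agent_id. A NULL in a compared column never satisfies the condition.
- agent_id=6: 1 matching b row(s), so 1 row(s) emitted.
- agent_id=6: 1 matching b row(s), so 1 row(s) emitted.
- agent_id=NULL: no matching b row.
- agent_id=8: no matching b row.
- agent_id=6: 1 matching b row(s), so 1 row(s) emitted.
- plus 4 unmatched b row(s), each kept with NULL a columns.
After projecting and ordering:
b.agent_id | a.aname
4 | NULL
4 | NULL
4 | NULL
7 | Grace
7 | Judy
7 | Vik
NULL | NULL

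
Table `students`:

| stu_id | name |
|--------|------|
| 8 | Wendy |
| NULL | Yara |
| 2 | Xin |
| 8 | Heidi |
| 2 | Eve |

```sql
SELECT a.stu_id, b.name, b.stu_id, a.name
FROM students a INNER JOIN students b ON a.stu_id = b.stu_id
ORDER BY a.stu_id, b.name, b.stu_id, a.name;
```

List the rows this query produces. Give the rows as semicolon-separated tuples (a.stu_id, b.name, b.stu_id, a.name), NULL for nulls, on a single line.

(2, Eve, 2, Eve); (2, Eve, 2, Xin); (2, Xin, 2, Eve); (2, Xin, 2, Xin); (8, Heidi, 8, Heidi); (8, Heidi, 8, Wendy); (8, Wendy, 8, Heidi); (8, Wendy, 8, Wendy)

INNER JOIN keeps only pairs where the ON condition holds.
Matching on a.stu_id = b.stu_id. A NULL in a compared column never satisfies the condition.
- a[0] stu_id=8 → 2 match(es) in b → 2 row(s).
- a[1] stu_id=NULL → no match; dropped.
- a[2] stu_id=2 → 2 match(es) in b → 2 row(s).
- a[3] stu_id=8 → 2 match(es) in b → 2 row(s).
- a[4] stu_id=2 → 2 match(es) in b → 2 row(s).
After projecting and ordering:
a.stu_id | b.name | b.stu_id | a.name
2 | Eve | 2 | Eve
2 | Eve | 2 | Xin
2 | Xin | 2 | Eve
2 | Xin | 2 | Xin
8 | Heidi | 8 | Heidi
8 | Heidi | 8 | Wendy
8 | Wendy | 8 | Heidi
8 | Wendy | 8 | Wendy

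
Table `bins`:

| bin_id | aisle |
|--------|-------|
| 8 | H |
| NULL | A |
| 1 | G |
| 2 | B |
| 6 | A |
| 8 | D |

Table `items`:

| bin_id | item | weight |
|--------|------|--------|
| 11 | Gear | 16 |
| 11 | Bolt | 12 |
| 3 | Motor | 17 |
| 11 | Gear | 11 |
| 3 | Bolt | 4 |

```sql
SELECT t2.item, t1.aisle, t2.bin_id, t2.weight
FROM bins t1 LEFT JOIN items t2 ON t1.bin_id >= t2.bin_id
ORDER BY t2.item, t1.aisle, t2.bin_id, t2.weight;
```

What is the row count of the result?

9

LEFT JOIN keeps every row from `bins`; unmatched rows get NULL for `items`'s columns.
Matching on t1.bin_id >= t2.bin_id. A NULL in a compared column never satisfies the condition.
Matched pairs: 6; unmatched t1 rows kept: 3.
Total: 6 matched + 3 padded = 9 rows.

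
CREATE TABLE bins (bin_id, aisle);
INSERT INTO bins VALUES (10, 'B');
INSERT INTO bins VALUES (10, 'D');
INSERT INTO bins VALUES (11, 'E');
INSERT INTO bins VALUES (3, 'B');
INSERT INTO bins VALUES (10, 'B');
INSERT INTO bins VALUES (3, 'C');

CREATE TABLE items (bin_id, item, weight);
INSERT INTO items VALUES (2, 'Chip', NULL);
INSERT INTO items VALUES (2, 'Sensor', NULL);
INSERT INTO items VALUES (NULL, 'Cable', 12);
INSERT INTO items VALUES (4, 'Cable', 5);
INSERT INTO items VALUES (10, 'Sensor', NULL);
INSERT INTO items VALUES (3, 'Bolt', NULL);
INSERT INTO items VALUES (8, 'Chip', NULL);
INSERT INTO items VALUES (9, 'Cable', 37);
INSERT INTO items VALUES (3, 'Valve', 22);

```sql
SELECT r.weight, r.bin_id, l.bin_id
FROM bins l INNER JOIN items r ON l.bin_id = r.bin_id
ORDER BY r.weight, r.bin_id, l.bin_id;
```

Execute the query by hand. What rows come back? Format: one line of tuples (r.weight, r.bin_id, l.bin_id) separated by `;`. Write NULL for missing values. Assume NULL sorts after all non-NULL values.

(22, 3, 3); (22, 3, 3); (NULL, 3, 3); (NULL, 3, 3); (NULL, 10, 10); (NULL, 10, 10); (NULL, 10, 10)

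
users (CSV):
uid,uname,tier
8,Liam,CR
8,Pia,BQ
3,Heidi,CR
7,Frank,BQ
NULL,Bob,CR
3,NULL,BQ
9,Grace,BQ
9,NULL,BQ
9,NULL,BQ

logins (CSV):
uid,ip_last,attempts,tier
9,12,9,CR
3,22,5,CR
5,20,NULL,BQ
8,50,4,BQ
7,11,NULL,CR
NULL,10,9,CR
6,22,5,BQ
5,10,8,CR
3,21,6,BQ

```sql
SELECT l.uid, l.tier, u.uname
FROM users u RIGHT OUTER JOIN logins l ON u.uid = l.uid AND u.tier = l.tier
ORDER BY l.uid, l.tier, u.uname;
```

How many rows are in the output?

9

RIGHT JOIN keeps every row from `logins`; unmatched rows get NULL for `users`'s columns.
Matching on u.uid = l.uid AND u.tier = l.tier. A NULL in a compared column never satisfies the condition.
- uid=8, tier=CR: no matching l row.
- uid=8, tier=BQ: 1 matching l row(s), so 1 row(s) emitted.
- uid=3, tier=CR: 1 matching l row(s), so 1 row(s) emitted.
- uid=7, tier=BQ: no matching l row.
- uid=NULL, tier=CR: no matching l row.
- uid=3, tier=BQ: 1 matching l row(s), so 1 row(s) emitted.
- uid=9, tier=BQ: no matching l row.
- uid=9, tier=BQ: no matching l row.
- uid=9, tier=BQ: no matching l row.
- 6 l row(s) had no u match → kept, u columns NULL.
Total: 3 matched + 6 padded = 9 rows.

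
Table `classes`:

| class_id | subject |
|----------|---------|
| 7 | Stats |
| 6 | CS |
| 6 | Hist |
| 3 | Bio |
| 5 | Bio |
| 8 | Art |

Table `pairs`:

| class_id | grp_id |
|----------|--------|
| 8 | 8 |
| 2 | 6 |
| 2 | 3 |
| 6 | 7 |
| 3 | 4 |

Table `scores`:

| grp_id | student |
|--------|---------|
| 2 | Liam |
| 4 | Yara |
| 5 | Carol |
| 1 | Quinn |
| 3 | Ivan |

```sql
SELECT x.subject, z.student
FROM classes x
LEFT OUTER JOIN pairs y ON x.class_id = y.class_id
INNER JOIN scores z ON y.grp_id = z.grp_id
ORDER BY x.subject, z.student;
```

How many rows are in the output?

Joins associate left-to-right: classes LEFT JOIN pairs on class_id gives 6 intermediate row(s).
Then INNER JOIN `scores z` on grp_id: keep only rows whose y.grp_id appears in z.
Result: 1 row(s).

1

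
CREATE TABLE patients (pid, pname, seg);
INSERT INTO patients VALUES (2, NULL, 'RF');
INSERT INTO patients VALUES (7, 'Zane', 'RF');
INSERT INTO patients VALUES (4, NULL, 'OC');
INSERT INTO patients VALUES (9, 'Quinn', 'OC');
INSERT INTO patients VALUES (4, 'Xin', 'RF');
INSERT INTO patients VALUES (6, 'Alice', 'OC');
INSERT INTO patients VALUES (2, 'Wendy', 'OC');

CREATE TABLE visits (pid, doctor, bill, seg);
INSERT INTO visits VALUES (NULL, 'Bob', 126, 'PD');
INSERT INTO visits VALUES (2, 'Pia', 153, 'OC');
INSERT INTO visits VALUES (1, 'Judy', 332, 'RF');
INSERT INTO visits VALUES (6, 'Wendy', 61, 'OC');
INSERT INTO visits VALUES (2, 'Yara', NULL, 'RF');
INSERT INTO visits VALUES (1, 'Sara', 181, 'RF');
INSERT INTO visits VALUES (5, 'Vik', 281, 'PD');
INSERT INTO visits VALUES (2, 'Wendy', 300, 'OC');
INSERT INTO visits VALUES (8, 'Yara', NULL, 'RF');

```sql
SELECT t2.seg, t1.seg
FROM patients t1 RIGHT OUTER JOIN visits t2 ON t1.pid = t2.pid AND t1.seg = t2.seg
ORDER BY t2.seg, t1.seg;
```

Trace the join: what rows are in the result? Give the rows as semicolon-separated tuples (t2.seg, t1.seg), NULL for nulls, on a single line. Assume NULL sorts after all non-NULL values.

RIGHT JOIN keeps every row from `visits`; unmatched rows get NULL for `patients`'s columns.
Matching on t1.pid = t2.pid AND t1.seg = t2.seg. A NULL in a compared column never satisfies the condition.
Matched pairs: 4; unmatched t2 rows kept: 5.

(OC, OC); (OC, OC); (OC, OC); (PD, NULL); (PD, NULL); (RF, RF); (RF, NULL); (RF, NULL); (RF, NULL)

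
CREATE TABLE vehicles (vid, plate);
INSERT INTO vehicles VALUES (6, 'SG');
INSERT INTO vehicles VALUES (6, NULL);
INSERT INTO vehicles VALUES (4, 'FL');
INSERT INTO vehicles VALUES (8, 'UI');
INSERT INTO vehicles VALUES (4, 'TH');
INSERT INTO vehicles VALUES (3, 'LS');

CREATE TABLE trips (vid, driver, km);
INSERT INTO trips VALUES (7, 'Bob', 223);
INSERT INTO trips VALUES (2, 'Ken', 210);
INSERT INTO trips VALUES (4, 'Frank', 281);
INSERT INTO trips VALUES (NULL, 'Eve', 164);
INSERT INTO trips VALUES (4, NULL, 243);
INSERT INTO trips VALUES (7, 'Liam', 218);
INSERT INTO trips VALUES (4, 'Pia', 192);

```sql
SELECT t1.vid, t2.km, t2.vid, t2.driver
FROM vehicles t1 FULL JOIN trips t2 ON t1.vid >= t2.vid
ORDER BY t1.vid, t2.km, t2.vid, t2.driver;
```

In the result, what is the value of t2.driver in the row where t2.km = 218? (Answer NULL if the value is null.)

FULL OUTER JOIN keeps every row from both sides; unmatched rows get NULL for the other side's columns.
Matching on t1.vid >= t2.vid. A NULL in a compared column never satisfies the condition.
- vid=6: 4 matching t2 row(s), so 4 row(s) emitted.
- vid=6: 4 matching t2 row(s), so 4 row(s) emitted.
- vid=4: 4 matching t2 row(s), so 4 row(s) emitted.
- vid=8: 6 matching t2 row(s), so 6 row(s) emitted.
- vid=4: 4 matching t2 row(s), so 4 row(s) emitted.
- vid=3: 1 matching t2 row(s), so 1 row(s) emitted.
- 1 t2 row(s) had no t1 match → kept, t1 columns NULL.

Liam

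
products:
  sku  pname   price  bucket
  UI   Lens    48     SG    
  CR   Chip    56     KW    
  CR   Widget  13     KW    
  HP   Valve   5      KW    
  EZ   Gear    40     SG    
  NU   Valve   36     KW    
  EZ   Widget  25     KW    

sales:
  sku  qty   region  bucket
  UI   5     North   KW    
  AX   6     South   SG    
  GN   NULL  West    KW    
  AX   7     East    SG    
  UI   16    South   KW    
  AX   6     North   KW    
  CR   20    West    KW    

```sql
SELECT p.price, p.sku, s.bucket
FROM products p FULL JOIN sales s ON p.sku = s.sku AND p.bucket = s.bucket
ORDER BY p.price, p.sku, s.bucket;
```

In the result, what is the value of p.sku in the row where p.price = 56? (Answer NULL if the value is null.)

CR

FULL OUTER JOIN keeps every row from both sides; unmatched rows get NULL for the other side's columns.
Matching on p.sku = s.sku AND p.bucket = s.bucket.
- p row (sku=UI, bucket=SG): no match → kept, s columns NULL.
- p row (sku=CR, bucket=KW): matches 1 s row(s) → 1 output row(s).
- p row (sku=CR, bucket=KW): matches 1 s row(s) → 1 output row(s).
- p row (sku=HP, bucket=KW): no match → kept, s columns NULL.
- p row (sku=EZ, bucket=SG): no match → kept, s columns NULL.
- p row (sku=NU, bucket=KW): no match → kept, s columns NULL.
- p row (sku=EZ, bucket=KW): no match → kept, s columns NULL.
- 6 s row(s) had no p match → kept, p columns NULL.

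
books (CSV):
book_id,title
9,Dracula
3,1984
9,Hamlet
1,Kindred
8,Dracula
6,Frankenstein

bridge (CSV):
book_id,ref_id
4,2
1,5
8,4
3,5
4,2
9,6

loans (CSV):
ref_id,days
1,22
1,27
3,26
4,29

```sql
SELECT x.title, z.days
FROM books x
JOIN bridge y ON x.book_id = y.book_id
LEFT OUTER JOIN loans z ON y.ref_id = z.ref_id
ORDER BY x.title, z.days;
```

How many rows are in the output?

5

Evaluate left to right. First `books x INNER JOIN bridge y` on book_id: 5 row(s).
Then LEFT JOIN `loans z` on ref_id: each of those 5 rows is kept; rows whose y.ref_id has no match in z get NULL for z's columns.
Result: 5 row(s).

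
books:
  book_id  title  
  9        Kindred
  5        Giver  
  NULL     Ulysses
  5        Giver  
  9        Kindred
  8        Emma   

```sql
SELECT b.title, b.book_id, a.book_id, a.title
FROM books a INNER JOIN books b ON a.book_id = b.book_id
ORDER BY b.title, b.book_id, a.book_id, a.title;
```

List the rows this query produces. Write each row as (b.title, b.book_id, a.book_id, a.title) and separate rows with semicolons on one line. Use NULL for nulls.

(Emma, 8, 8, Emma); (Giver, 5, 5, Giver); (Giver, 5, 5, Giver); (Giver, 5, 5, Giver); (Giver, 5, 5, Giver); (Kindred, 9, 9, Kindred); (Kindred, 9, 9, Kindred); (Kindred, 9, 9, Kindred); (Kindred, 9, 9, Kindred)

INNER JOIN keeps only pairs where the ON condition holds.
Matching on a.book_id = b.book_id. A NULL in a compared column never satisfies the condition.
Matched pairs: 9.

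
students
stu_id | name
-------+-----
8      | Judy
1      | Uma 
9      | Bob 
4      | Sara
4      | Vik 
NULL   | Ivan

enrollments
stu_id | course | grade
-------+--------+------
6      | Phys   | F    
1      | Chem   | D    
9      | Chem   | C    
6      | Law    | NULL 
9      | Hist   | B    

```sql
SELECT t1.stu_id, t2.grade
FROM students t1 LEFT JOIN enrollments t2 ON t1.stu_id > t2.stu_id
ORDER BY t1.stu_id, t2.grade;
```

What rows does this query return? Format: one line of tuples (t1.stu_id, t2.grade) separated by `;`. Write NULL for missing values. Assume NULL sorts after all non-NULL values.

LEFT JOIN keeps every row from `students`; unmatched rows get NULL for `enrollments`'s columns.
Matching on t1.stu_id > t2.stu_id. A NULL in a compared column never satisfies the condition.
- t1 row (stu_id=8): matches 3 t2 row(s) → 3 output row(s).
- t1 row (stu_id=1): no match → kept, t2 columns NULL.
- t1 row (stu_id=9): matches 3 t2 row(s) → 3 output row(s).
- t1 row (stu_id=4): matches 1 t2 row(s) → 1 output row(s).
- t1 row (stu_id=4): matches 1 t2 row(s) → 1 output row(s).
- t1 row (stu_id=NULL): no match → kept, t2 columns NULL.
After projecting and ordering:
t1.stu_id | t2.grade
1 | NULL
4 | D
4 | D
8 | D
8 | F
8 | NULL
9 | D
9 | F
9 | NULL
NULL | NULL

(1, NULL); (4, D); (4, D); (8, D); (8, F); (8, NULL); (9, D); (9, F); (9, NULL); (NULL, NULL)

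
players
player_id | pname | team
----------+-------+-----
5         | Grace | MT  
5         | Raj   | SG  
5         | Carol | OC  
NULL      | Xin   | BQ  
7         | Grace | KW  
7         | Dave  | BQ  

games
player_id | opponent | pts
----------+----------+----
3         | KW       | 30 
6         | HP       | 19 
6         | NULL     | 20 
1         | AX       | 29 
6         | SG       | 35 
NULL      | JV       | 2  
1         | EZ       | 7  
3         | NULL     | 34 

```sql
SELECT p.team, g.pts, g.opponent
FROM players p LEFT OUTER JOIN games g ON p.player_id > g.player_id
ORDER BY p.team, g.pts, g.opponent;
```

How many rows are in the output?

LEFT JOIN keeps every row from `players`; unmatched rows get NULL for `games`'s columns.
Matching on p.player_id > g.player_id. A NULL in a compared column never satisfies the condition.
- p (player_id=5) pairs with 4 row(s) of g.
- p (player_id=5) pairs with 4 row(s) of g.
- p (player_id=5) pairs with 4 row(s) of g.
- p (player_id=NULL) has no partner → padded with NULL.
- p (player_id=7) pairs with 7 row(s) of g.
- p (player_id=7) pairs with 7 row(s) of g.
Total: 26 matched + 1 padded = 27 rows.

27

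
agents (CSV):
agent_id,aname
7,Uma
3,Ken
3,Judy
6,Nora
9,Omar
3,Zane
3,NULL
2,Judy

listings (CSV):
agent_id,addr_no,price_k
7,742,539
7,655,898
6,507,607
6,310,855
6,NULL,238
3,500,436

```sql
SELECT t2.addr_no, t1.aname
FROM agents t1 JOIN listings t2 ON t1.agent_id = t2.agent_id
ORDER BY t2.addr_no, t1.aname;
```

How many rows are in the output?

INNER JOIN keeps only pairs where the ON condition holds.
Matching on t1.agent_id = t2.agent_id.
- t1 (agent_id=7) pairs with 2 row(s) of t2.
- t1 (agent_id=3) pairs with 1 row(s) of t2.
- t1 (agent_id=3) pairs with 1 row(s) of t2.
- t1 (agent_id=6) pairs with 3 row(s) of t2.
- t1 (agent_id=9) has no partner → excluded.
- t1 (agent_id=3) pairs with 1 row(s) of t2.
- t1 (agent_id=3) pairs with 1 row(s) of t2.
- t1 (agent_id=2) has no partner → excluded.
Total: 9 rows.

9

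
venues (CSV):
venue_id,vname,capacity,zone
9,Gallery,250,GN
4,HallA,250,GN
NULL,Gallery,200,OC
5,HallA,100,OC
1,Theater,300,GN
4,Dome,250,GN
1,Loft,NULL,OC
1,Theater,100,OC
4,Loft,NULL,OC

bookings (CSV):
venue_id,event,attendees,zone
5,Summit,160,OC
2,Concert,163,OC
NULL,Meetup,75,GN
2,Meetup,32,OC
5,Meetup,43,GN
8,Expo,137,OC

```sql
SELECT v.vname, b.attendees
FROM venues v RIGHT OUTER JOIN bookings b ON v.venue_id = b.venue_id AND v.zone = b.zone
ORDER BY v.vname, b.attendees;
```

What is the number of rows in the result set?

6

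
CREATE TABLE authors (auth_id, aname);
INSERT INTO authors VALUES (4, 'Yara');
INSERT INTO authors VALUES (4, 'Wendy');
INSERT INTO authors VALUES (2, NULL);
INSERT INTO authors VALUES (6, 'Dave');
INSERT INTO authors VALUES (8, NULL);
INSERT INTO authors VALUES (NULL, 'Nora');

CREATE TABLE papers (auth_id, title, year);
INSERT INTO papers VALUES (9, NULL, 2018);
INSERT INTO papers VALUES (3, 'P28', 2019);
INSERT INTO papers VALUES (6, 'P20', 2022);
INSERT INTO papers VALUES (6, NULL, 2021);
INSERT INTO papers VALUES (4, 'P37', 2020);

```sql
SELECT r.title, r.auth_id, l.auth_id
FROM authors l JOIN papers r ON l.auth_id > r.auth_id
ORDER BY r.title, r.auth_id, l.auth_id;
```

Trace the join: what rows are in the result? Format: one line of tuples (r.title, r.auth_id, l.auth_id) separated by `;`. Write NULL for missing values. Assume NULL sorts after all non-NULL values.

INNER JOIN keeps only pairs where the ON condition holds.
Matching on l.auth_id > r.auth_id. A NULL in a compared column never satisfies the condition.
Matched pairs: 8.

(P20, 6, 8); (P28, 3, 4); (P28, 3, 4); (P28, 3, 6); (P28, 3, 8); (P37, 4, 6); (P37, 4, 8); (NULL, 6, 8)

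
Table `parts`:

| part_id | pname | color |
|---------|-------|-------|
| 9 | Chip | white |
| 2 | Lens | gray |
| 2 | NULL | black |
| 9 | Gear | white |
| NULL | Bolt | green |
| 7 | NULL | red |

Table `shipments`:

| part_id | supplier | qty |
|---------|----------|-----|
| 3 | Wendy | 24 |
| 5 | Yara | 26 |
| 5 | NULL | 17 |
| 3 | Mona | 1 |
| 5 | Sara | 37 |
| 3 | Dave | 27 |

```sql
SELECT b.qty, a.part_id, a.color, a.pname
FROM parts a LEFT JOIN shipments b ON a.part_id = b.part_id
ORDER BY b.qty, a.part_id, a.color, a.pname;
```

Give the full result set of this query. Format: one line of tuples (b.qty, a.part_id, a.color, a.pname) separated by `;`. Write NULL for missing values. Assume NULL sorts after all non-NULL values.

LEFT JOIN keeps every row from `parts`; unmatched rows get NULL for `shipments`'s columns.
Matching on a.part_id = b.part_id. A NULL in a compared column never satisfies the condition.
- part_id=9: no b row matches, row kept with b columns NULL.
- part_id=2: no b row matches, row kept with b columns NULL.
- part_id=2: no b row matches, row kept with b columns NULL.
- part_id=9: no b row matches, row kept with b columns NULL.
- part_id=NULL: no b row matches, row kept with b columns NULL.
- part_id=7: no b row matches, row kept with b columns NULL.
After projecting and ordering:
b.qty | a.part_id | a.color | a.pname
NULL | 2 | black | NULL
NULL | 2 | gray | Lens
NULL | 7 | red | NULL
NULL | 9 | white | Chip
NULL | 9 | white | Gear
NULL | NULL | green | Bolt

(NULL, 2, black, NULL); (NULL, 2, gray, Lens); (NULL, 7, red, NULL); (NULL, 9, white, Chip); (NULL, 9, white, Gear); (NULL, NULL, green, Bolt)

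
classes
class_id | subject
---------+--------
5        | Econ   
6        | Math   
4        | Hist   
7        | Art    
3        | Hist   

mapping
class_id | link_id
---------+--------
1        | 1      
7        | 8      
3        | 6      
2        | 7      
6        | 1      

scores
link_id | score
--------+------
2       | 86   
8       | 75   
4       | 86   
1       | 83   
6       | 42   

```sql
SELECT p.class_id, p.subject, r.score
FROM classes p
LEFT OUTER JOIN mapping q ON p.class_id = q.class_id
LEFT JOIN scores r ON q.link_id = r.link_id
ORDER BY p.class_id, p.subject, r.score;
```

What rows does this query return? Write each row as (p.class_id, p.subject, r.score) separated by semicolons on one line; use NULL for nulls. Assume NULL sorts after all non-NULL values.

(3, Hist, 42); (4, Hist, NULL); (5, Econ, NULL); (6, Math, 83); (7, Art, 75)

Step 1 — p LEFT JOIN q on class_id → 5 row(s).
Then LEFT JOIN `scores r` on link_id: each of those 5 rows is kept; rows whose q.link_id has no match in r get NULL for r's columns.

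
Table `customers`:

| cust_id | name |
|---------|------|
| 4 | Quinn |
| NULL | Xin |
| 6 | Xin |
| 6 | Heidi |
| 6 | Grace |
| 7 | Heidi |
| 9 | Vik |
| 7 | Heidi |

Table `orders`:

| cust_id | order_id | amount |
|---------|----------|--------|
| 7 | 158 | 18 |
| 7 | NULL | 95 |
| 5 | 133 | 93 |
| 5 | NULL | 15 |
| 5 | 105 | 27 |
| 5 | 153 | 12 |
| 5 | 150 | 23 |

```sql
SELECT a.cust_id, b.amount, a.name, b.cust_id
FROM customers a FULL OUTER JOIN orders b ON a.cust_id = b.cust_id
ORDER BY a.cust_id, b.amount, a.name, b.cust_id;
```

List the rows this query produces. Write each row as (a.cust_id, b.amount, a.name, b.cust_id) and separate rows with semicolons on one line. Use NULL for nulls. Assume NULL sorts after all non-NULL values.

(4, NULL, Quinn, NULL); (6, NULL, Grace, NULL); (6, NULL, Heidi, NULL); (6, NULL, Xin, NULL); (7, 18, Heidi, 7); (7, 18, Heidi, 7); (7, 95, Heidi, 7); (7, 95, Heidi, 7); (9, NULL, Vik, NULL); (NULL, 12, NULL, 5); (NULL, 15, NULL, 5); (NULL, 23, NULL, 5); (NULL, 27, NULL, 5); (NULL, 93, NULL, 5); (NULL, NULL, Xin, NULL)

FULL OUTER JOIN keeps every row from both sides; unmatched rows get NULL for the other side's columns.
Matching on a.cust_id = b.cust_id. A NULL in a compared column never satisfies the condition.
- cust_id=4: no b row matches, row kept with b columns NULL.
- cust_id=NULL: no b row matches, row kept with b columns NULL.
- cust_id=6: no b row matches, row kept with b columns NULL.
- cust_id=6: no b row matches, row kept with b columns NULL.
- cust_id=6: no b row matches, row kept with b columns NULL.
- cust_id=7: 2 matching b row(s), so 2 row(s) emitted.
- cust_id=9: no b row matches, row kept with b columns NULL.
- cust_id=7: 2 matching b row(s), so 2 row(s) emitted.
- 5 row(s) from b found no a partner → padded with NULL.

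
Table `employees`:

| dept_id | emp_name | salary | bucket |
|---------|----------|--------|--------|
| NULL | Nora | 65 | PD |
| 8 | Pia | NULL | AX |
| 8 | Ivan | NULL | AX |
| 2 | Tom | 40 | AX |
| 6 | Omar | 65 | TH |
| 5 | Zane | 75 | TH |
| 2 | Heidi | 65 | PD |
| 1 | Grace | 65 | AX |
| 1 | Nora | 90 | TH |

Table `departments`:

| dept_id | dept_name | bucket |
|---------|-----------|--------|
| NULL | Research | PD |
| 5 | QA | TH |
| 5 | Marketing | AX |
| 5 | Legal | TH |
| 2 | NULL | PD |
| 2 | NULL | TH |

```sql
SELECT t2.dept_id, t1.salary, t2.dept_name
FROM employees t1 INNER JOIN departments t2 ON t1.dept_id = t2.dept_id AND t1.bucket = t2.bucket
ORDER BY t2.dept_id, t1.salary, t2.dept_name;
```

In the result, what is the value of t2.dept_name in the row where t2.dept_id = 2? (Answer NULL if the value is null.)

INNER JOIN keeps only pairs where the ON condition holds.
Matching on t1.dept_id = t2.dept_id AND t1.bucket = t2.bucket. A NULL in a compared column never satisfies the condition.
Matched pairs: 3.

NULL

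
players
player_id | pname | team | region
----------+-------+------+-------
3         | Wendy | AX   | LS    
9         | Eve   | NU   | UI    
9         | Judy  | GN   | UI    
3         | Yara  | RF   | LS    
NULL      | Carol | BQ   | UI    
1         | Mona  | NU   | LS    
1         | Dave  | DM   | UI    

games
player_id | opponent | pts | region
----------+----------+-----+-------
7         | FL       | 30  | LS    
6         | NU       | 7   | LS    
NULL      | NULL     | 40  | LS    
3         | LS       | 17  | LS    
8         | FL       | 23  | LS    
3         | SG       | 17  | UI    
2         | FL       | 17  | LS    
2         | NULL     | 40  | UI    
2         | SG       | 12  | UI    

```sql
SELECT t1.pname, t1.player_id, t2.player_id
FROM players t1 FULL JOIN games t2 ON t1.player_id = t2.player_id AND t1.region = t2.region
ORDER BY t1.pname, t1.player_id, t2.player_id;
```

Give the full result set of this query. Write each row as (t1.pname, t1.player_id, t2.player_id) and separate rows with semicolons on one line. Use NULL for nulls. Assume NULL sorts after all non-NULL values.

FULL OUTER JOIN keeps every row from both sides; unmatched rows get NULL for the other side's columns.
Matching on t1.player_id = t2.player_id AND t1.region = t2.region. A NULL in a compared column never satisfies the condition.
- t1 (player_id=3, region=LS) pairs with 1 row(s) of t2.
- t1 (player_id=9, region=UI) has no partner → padded with NULL.
- t1 (player_id=9, region=UI) has no partner → padded with NULL.
- t1 (player_id=3, region=LS) pairs with 1 row(s) of t2.
- t1 (player_id=NULL, region=UI) has no partner → padded with NULL.
- t1 (player_id=1, region=LS) has no partner → padded with NULL.
- t1 (player_id=1, region=UI) has no partner → padded with NULL.
- 8 t2 row(s) had no t1 match → kept, t1 columns NULL.

(Carol, NULL, NULL); (Dave, 1, NULL); (Eve, 9, NULL); (Judy, 9, NULL); (Mona, 1, NULL); (Wendy, 3, 3); (Yara, 3, 3); (NULL, NULL, 2); (NULL, NULL, 2); (NULL, NULL, 2); (NULL, NULL, 3); (NULL, NULL, 6); (NULL, NULL, 7); (NULL, NULL, 8); (NULL, NULL, NULL)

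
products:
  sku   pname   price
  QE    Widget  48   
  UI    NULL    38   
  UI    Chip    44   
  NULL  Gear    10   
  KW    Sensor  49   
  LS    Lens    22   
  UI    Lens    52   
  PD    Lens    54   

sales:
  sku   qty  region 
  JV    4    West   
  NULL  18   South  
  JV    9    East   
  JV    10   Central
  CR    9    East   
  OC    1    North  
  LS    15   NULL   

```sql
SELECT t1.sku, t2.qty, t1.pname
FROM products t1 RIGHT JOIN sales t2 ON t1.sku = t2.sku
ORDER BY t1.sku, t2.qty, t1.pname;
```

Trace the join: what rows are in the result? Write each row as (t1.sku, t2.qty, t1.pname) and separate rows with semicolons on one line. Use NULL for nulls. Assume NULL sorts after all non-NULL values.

RIGHT JOIN keeps every row from `sales`; unmatched rows get NULL for `products`'s columns.
Matching on t1.sku = t2.sku. A NULL in a compared column never satisfies the condition.
- t1 (sku=QE) has no partner in t2.
- t1 (sku=UI) has no partner in t2.
- t1 (sku=UI) has no partner in t2.
- t1 (sku=NULL) has no partner in t2.
- t1 (sku=KW) has no partner in t2.
- t1 (sku=LS) pairs with 1 row(s) of t2.
- t1 (sku=UI) has no partner in t2.
- t1 (sku=PD) has no partner in t2.
- 6 t2 row(s) had no t1 match → kept, t1 columns NULL.
After projecting and ordering:
t1.sku | t2.qty | t1.pname
LS | 15 | Lens
NULL | 1 | NULL
NULL | 4 | NULL
NULL | 9 | NULL
NULL | 9 | NULL
NULL | 10 | NULL
NULL | 18 | NULL

(LS, 15, Lens); (NULL, 1, NULL); (NULL, 4, NULL); (NULL, 9, NULL); (NULL, 9, NULL); (NULL, 10, NULL); (NULL, 18, NULL)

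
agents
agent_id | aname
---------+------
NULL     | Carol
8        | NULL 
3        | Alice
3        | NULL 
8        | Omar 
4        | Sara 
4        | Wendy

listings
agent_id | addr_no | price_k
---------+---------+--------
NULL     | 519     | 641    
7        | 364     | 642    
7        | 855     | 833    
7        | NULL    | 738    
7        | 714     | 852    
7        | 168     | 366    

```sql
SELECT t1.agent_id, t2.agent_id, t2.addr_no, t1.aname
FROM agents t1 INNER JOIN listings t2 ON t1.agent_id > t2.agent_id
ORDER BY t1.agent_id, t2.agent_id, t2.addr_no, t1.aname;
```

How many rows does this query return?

INNER JOIN keeps only pairs where the ON condition holds.
Matching on t1.agent_id > t2.agent_id. A NULL in a compared column never satisfies the condition.
Matched pairs: 10.
Total: 10 rows.

10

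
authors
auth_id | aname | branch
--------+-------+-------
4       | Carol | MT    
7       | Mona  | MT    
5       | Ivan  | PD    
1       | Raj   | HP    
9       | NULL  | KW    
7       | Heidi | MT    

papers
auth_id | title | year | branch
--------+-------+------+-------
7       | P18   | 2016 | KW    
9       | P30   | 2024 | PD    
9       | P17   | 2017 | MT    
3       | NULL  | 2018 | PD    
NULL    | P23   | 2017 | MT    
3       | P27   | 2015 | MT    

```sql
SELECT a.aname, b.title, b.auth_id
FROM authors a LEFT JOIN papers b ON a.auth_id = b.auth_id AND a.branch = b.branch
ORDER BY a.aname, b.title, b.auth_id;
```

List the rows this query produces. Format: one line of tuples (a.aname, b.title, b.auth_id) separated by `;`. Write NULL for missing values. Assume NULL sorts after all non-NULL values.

(Carol, NULL, NULL); (Heidi, NULL, NULL); (Ivan, NULL, NULL); (Mona, NULL, NULL); (Raj, NULL, NULL); (NULL, NULL, NULL)

LEFT JOIN keeps every row from `authors`; unmatched rows get NULL for `papers`'s columns.
Matching on a.auth_id = b.auth_id AND a.branch = b.branch. A NULL in a compared column never satisfies the condition.
- auth_id=4, branch=MT: no b row matches, row kept with b columns NULL.
- auth_id=7, branch=MT: no b row matches, row kept with b columns NULL.
- auth_id=5, branch=PD: no b row matches, row kept with b columns NULL.
- auth_id=1, branch=HP: no b row matches, row kept with b columns NULL.
- auth_id=9, branch=KW: no b row matches, row kept with b columns NULL.
- auth_id=7, branch=MT: no b row matches, row kept with b columns NULL.
After projecting and ordering:
a.aname | b.title | b.auth_id
Carol | NULL | NULL
Heidi | NULL | NULL
Ivan | NULL | NULL
Mona | NULL | NULL
Raj | NULL | NULL
NULL | NULL | NULL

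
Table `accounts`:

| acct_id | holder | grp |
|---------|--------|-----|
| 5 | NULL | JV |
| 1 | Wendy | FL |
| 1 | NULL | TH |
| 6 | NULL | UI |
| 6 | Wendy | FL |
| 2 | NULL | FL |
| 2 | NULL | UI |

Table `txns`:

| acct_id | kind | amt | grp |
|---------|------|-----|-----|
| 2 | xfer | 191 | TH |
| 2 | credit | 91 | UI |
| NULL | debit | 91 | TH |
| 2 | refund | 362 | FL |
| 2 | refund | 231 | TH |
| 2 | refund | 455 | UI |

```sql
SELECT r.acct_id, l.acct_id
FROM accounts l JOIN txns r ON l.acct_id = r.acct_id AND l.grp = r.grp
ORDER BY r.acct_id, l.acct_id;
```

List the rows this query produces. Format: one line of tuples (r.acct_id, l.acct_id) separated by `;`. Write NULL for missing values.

(2, 2); (2, 2); (2, 2)

INNER JOIN keeps only pairs where the ON condition holds.
Matching on l.acct_id = r.acct_id AND l.grp = r.grp. A NULL in a compared column never satisfies the condition.
- acct_id=5, grp=JV: no matching r row, dropped.
- acct_id=1, grp=FL: no matching r row, dropped.
- acct_id=1, grp=TH: no matching r row, dropped.
- acct_id=6, grp=UI: no matching r row, dropped.
- acct_id=6, grp=FL: no matching r row, dropped.
- acct_id=2, grp=FL: 1 matching r row(s), so 1 row(s) emitted.
- acct_id=2, grp=UI: 2 matching r row(s), so 2 row(s) emitted.
After projecting and ordering:
r.acct_id | l.acct_id
2 | 2
2 | 2
2 | 2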